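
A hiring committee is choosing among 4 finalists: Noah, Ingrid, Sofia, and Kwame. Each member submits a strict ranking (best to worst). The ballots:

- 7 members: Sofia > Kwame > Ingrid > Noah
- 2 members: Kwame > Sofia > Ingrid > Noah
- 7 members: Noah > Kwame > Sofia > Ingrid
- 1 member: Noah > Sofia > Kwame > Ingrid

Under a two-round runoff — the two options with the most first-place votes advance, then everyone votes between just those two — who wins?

Sofia

Round 1 first-place votes: Noah 8, Ingrid 0, Sofia 7, Kwame 2.
Noah and Sofia advance.
Runoff: Noah is preferred to Sofia by 8 voters; Sofia by 9.
Sofia wins the runoff.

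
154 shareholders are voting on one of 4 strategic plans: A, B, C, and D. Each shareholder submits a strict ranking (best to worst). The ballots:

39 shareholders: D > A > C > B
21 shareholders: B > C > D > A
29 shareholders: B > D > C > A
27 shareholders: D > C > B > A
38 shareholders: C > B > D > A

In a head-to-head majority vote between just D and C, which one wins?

Voters preferring D to C: 95; preferring C to D: 59.
D wins the head-to-head.

D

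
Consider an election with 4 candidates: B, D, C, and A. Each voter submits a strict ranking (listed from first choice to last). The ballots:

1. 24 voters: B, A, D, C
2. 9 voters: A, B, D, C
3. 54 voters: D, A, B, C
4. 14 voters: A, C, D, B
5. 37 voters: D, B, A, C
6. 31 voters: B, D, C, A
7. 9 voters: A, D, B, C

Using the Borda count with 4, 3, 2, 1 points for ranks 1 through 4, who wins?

D

B: 24·4 + 9·3 + 54·2 + 14·1 + 37·3 + 31·4 + 9·2 = 498
D: 24·2 + 9·2 + 54·4 + 14·2 + 37·4 + 31·3 + 9·3 = 578
C: 24·1 + 9·1 + 54·1 + 14·3 + 37·1 + 31·2 + 9·1 = 237
A: 24·3 + 9·4 + 54·3 + 14·4 + 37·2 + 31·1 + 9·4 = 467
D has the highest Borda score (578).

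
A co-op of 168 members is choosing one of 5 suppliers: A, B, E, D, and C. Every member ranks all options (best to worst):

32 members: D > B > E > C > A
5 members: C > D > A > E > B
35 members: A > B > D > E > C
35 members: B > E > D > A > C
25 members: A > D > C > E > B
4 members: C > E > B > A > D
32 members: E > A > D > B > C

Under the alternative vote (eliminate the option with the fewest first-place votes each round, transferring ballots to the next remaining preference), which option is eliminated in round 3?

Round 1: A 60, B 35, E 32, D 32, C 9. Eliminate C.
Round 2: A 60, B 35, E 36, D 37. Eliminate B.
Round 3: A 60, E 71, D 37. Eliminate D.

D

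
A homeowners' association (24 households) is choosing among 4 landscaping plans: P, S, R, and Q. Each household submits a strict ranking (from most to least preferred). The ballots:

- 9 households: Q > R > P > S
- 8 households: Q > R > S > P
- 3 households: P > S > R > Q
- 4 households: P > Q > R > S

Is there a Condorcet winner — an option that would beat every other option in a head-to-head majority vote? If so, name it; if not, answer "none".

Q vs P: 17–7 for Q.
Q vs S: 21–3 for Q.
Q vs R: 21–3 for Q.
Q beats every other option head-to-head.

Q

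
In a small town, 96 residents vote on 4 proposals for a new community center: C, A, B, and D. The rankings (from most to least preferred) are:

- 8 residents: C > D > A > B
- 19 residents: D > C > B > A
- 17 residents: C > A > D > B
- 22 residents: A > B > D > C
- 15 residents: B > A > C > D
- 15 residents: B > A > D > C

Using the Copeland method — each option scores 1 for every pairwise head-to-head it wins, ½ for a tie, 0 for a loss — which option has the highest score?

C: loses to A, B, and D → score 0.
A: beats C and D; loses to B → score 2.
B: beats C, A, and D → score 3.
D: beats C; loses to A and B → score 1.
B has the best pairwise record.

B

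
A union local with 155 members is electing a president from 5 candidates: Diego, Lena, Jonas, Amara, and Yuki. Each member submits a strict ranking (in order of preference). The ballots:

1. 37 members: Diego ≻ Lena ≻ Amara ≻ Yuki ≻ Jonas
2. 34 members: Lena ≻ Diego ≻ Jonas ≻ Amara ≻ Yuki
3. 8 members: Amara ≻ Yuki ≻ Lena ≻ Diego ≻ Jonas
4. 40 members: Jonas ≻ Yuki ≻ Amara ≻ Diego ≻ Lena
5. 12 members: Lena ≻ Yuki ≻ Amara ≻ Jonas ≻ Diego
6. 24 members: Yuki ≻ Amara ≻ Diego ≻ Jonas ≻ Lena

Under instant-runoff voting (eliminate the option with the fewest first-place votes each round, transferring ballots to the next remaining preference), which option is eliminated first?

Round 1: Diego 37, Lena 46, Jonas 40, Amara 8, Yuki 24. Eliminate Amara.

Amara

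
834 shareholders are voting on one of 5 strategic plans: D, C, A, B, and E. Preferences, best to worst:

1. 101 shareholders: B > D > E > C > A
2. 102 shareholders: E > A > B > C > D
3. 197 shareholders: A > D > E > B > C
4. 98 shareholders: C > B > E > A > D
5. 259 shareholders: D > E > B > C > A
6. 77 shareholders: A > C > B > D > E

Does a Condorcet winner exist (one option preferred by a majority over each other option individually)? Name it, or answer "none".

none

Checking pairwise contests:
A beats D 474–360.
D beats C 557–277.
C beats A 458–376.
D beats B 456–378.
D beats E 634–200.
Every option loses at least one head-to-head, so there is no Condorcet winner.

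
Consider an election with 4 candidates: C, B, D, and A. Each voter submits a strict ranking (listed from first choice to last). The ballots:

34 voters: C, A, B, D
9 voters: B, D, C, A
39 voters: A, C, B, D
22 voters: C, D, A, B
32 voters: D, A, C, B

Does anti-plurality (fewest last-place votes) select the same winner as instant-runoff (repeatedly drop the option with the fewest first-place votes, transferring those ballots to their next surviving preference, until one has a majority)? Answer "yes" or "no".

yes

Anti-plurality — last-place votes: C 0, B 54, D 73, A 9. Winner: C.
Instant-runoff — R1 C 56, B 9, D 32, A 39 (B out); R2 C 56, D 41, A 39 (A out); R3 C 95, D 41 (C winner). Winner: C.
The two methods agree.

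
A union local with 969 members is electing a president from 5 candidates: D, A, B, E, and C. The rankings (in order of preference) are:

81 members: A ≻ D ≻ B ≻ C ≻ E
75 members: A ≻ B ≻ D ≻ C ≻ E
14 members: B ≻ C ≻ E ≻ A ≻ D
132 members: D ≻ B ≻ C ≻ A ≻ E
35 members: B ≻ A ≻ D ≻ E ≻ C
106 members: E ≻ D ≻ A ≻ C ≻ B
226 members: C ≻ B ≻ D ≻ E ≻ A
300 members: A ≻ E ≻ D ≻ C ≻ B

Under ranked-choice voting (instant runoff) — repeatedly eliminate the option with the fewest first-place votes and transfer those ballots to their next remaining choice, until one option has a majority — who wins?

Round 1: D 132, A 456, B 49, E 106, C 226. Eliminate B.
Round 2: D 132, A 491, E 106, C 240. A has a majority.

A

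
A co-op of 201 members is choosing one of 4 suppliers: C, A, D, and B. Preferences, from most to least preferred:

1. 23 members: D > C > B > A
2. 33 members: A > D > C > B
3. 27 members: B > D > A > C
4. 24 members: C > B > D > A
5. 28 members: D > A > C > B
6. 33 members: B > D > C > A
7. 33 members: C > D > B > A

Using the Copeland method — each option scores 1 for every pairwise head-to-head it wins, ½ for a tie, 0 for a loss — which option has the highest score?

D

C: beats A and B; loses to D → score 2.
A: loses to C, D, and B → score 0.
D: beats C, A, and B → score 3.
B: beats A; loses to C and D → score 1.
D has the best pairwise record.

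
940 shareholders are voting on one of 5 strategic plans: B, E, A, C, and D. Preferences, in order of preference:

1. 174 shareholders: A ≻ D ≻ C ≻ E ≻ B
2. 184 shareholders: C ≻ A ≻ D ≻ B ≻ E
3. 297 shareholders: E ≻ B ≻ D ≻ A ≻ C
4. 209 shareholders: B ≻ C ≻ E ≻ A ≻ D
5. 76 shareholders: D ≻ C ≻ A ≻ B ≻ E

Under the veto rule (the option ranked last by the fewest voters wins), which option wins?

A

Last-place votes: B 174, E 260, A 0, C 297, D 209.
A is ranked last by the fewest voters, so A wins.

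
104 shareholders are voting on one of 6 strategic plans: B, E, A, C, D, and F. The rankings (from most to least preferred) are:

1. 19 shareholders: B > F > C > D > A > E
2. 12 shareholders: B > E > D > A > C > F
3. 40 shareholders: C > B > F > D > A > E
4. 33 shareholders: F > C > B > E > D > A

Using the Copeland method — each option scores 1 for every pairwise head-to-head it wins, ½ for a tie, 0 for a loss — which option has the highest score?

B: beats E, A, D, and F; loses to C → score 4.
E: loses to B, A, C, D, and F → score 0.
A: beats E; loses to B, C, D, and F → score 1.
C: beats B, E, A, and D; ties F → score 4.5.
D: beats E and A; loses to B, C, and F → score 2.
F: beats E, A, and D; ties C; loses to B → score 3.5.
C has the best pairwise record.

C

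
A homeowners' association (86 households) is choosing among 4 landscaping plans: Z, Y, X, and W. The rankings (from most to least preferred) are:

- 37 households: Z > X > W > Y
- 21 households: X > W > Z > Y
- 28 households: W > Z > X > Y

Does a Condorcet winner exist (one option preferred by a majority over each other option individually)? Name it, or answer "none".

none

Checking pairwise contests:
W beats Z 49–37.
Z beats Y 86–0.
Z beats X 65–21.
X beats W 58–28.
Every option loses at least one head-to-head, so there is no Condorcet winner.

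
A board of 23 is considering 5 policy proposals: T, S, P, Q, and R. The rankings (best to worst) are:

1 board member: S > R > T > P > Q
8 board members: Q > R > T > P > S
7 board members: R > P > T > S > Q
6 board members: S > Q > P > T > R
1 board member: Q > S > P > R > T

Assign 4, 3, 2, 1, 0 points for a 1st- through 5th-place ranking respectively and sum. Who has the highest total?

T: 1·2 + 8·2 + 7·2 + 6·1 + 1·0 = 38
S: 1·4 + 8·0 + 7·1 + 6·4 + 1·3 = 38
P: 1·1 + 8·1 + 7·3 + 6·2 + 1·2 = 44
Q: 1·0 + 8·4 + 7·0 + 6·3 + 1·4 = 54
R: 1·3 + 8·3 + 7·4 + 6·0 + 1·1 = 56
R has the highest Borda score (56).

R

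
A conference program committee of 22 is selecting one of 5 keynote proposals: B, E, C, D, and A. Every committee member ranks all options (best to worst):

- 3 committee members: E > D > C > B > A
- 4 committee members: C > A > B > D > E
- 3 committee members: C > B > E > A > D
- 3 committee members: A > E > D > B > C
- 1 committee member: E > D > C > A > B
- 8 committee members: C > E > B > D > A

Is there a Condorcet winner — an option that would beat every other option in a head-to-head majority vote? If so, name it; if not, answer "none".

C vs B: 19–3 for C.
C vs E: 15–7 for C.
C vs D: 15–7 for C.
C vs A: 19–3 for C.
C beats every other option head-to-head.

C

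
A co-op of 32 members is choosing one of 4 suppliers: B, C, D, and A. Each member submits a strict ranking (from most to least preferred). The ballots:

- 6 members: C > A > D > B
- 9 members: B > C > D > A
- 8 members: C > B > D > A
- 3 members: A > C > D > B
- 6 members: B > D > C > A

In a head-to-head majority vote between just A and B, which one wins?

B

Voters preferring A to B: 9; preferring B to A: 23.
B wins the head-to-head.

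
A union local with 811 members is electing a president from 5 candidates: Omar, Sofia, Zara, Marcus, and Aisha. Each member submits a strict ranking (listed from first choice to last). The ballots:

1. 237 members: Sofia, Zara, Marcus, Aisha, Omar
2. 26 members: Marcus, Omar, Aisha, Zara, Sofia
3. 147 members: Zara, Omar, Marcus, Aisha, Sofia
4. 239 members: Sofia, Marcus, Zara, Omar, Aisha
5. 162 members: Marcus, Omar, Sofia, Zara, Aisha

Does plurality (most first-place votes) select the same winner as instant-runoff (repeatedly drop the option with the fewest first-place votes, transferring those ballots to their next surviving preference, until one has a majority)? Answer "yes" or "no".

yes

Plurality — first-place votes: Omar 0, Sofia 476, Zara 147, Marcus 188, Aisha 0. Winner: Sofia.
Instant-runoff — R1 Omar 0, Sofia 476, Zara 147, Marcus 188, Aisha 0 (Sofia winner). Winner: Sofia.
The two methods agree.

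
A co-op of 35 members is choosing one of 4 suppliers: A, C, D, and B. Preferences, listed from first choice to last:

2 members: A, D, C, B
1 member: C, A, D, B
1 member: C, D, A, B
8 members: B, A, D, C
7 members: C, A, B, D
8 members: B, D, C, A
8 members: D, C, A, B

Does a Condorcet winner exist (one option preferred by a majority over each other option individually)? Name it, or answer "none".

none

Checking pairwise contests:
C beats A 25–10.
D beats C 26–9.
A beats D 18–17.
A beats B 19–16.
Every option loses at least one head-to-head, so there is no Condorcet winner.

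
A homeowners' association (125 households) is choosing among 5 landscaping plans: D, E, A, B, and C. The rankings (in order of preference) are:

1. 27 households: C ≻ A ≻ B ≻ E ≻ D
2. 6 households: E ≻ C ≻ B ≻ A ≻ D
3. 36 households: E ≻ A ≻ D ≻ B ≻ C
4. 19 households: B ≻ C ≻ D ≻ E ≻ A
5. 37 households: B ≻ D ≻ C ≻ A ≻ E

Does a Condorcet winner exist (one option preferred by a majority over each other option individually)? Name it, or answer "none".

none

Checking pairwise contests:
E beats D 69–56.
A beats E 64–61.
C beats A 89–36.
A beats B 63–62.
D beats C 73–52.
Every option loses at least one head-to-head, so there is no Condorcet winner.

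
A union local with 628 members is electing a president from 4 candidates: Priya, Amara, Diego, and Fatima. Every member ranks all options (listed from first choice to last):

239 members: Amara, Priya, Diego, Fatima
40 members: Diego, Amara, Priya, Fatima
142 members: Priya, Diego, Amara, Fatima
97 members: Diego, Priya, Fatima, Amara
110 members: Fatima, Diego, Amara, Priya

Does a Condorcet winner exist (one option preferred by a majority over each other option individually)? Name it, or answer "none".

Checking pairwise contests:
Amara beats Priya 389–239.
Diego beats Amara 389–239.
Priya beats Diego 381–247.
Priya beats Fatima 518–110.
Every option loses at least one head-to-head, so there is no Condorcet winner.

none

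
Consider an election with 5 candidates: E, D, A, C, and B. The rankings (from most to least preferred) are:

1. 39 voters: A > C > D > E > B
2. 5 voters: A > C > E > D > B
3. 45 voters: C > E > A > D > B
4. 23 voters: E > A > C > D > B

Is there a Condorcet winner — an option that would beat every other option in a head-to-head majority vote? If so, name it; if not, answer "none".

Checking pairwise contests:
C beats E 89–23.
E beats D 73–39.
E beats A 68–44.
A beats C 67–45.
E beats B 112–0.
Every option loses at least one head-to-head, so there is no Condorcet winner.

none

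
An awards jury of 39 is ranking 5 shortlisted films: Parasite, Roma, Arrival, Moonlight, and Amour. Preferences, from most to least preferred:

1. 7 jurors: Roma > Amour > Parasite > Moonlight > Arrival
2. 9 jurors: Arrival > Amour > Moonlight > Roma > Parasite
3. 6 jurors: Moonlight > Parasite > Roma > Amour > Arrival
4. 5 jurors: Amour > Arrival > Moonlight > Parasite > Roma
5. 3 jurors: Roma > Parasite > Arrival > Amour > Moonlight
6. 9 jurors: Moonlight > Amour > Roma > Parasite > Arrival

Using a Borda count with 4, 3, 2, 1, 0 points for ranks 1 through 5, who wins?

Parasite: 7·2 + 9·0 + 6·3 + 5·1 + 3·3 + 9·1 = 55
Roma: 7·4 + 9·1 + 6·2 + 5·0 + 3·4 + 9·2 = 79
Arrival: 7·0 + 9·4 + 6·0 + 5·3 + 3·2 + 9·0 = 57
Moonlight: 7·1 + 9·2 + 6·4 + 5·2 + 3·0 + 9·4 = 95
Amour: 7·3 + 9·3 + 6·1 + 5·4 + 3·1 + 9·3 = 104
Amour has the highest Borda score (104).

Amour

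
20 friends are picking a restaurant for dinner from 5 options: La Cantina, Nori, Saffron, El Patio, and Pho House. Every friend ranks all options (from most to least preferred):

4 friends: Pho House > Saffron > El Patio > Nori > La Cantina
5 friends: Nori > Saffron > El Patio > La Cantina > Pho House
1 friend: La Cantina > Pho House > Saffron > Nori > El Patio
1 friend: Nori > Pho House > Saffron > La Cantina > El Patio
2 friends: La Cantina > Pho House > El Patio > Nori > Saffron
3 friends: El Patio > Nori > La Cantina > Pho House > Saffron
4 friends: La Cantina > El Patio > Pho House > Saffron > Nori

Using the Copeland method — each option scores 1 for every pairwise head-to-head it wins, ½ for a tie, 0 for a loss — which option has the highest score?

La Cantina: beats Pho House; ties Saffron; loses to Nori and El Patio → score 1.5.
Nori: beats La Cantina and Saffron; loses to El Patio and Pho House → score 2.
Saffron: beats El Patio; ties La Cantina; loses to Nori and Pho House → score 1.5.
El Patio: beats La Cantina, Nori, and Pho House; loses to Saffron → score 3.
Pho House: beats Nori and Saffron; loses to La Cantina and El Patio → score 2.
El Patio has the best pairwise record.

El Patio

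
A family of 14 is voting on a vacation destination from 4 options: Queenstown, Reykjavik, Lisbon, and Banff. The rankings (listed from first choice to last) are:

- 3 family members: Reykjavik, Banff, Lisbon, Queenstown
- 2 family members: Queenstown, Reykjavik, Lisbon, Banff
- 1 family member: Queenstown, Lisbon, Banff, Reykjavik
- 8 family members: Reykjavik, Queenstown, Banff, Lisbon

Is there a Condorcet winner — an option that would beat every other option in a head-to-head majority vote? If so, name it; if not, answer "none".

Reykjavik vs Queenstown: 11–3 for Reykjavik.
Reykjavik vs Lisbon: 13–1 for Reykjavik.
Reykjavik vs Banff: 13–1 for Reykjavik.
Reykjavik beats every other option head-to-head.

Reykjavik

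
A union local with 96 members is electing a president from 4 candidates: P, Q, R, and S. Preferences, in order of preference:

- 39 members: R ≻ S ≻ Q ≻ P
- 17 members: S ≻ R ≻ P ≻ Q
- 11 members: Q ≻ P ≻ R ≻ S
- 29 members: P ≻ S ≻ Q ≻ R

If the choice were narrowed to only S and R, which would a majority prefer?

Voters preferring S to R: 46; preferring R to S: 50.
R wins the head-to-head.

R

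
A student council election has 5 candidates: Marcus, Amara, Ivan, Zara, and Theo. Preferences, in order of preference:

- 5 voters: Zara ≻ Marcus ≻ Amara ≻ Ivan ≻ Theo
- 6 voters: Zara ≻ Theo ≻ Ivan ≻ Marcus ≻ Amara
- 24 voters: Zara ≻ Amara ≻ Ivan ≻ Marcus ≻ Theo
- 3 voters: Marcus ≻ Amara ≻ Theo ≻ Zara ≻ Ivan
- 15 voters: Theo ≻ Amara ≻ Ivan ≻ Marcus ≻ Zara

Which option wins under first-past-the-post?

First-place votes: Marcus 3, Amara 0, Ivan 0, Zara 35, Theo 15.
Zara has the most first-place votes.

Zara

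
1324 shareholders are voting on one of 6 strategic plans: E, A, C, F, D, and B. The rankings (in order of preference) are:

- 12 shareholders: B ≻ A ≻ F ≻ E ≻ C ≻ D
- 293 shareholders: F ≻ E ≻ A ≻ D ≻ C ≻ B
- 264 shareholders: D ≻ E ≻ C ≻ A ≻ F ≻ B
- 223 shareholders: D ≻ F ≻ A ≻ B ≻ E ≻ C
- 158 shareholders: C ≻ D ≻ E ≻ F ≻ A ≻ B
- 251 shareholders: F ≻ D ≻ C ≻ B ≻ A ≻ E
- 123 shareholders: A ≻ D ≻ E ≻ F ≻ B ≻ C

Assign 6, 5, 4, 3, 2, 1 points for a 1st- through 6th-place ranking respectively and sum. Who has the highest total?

D

E: 12·3 + 293·5 + 264·5 + 223·2 + 158·4 + 251·1 + 123·4 = 4642
A: 12·5 + 293·4 + 264·3 + 223·4 + 158·2 + 251·2 + 123·6 = 4472
C: 12·2 + 293·2 + 264·4 + 223·1 + 158·6 + 251·4 + 123·1 = 3964
F: 12·4 + 293·6 + 264·2 + 223·5 + 158·3 + 251·6 + 123·3 = 5798
D: 12·1 + 293·3 + 264·6 + 223·6 + 158·5 + 251·5 + 123·5 = 6473
B: 12·6 + 293·1 + 264·1 + 223·3 + 158·1 + 251·3 + 123·2 = 2455
D has the highest Borda score (6473).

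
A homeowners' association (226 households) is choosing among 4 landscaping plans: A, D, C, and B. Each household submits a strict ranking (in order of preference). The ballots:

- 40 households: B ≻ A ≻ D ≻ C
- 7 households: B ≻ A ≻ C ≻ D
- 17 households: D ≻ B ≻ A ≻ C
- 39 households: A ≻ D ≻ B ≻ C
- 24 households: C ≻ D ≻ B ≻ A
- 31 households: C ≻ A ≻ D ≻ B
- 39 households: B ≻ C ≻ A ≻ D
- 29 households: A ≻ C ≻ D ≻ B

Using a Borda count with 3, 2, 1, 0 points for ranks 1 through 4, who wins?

A: 40·2 + 7·2 + 17·1 + 39·3 + 24·0 + 31·2 + 39·1 + 29·3 = 416
D: 40·1 + 7·0 + 17·3 + 39·2 + 24·2 + 31·1 + 39·0 + 29·1 = 277
C: 40·0 + 7·1 + 17·0 + 39·0 + 24·3 + 31·3 + 39·2 + 29·2 = 308
B: 40·3 + 7·3 + 17·2 + 39·1 + 24·1 + 31·0 + 39·3 + 29·0 = 355
A has the highest Borda score (416).

A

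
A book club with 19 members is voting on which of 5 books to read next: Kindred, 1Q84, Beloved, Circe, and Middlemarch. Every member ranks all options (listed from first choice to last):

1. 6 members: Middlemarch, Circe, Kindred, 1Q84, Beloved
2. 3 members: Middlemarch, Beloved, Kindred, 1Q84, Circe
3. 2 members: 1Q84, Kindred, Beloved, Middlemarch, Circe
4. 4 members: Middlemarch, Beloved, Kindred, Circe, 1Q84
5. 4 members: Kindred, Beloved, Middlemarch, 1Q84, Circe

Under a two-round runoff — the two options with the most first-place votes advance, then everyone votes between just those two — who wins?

Round 1 first-place votes: Kindred 4, 1Q84 2, Beloved 0, Circe 0, Middlemarch 13.
Middlemarch and Kindred advance.
Runoff: Middlemarch is preferred to Kindred by 13 voters; Kindred by 6.
Middlemarch wins the runoff.

Middlemarch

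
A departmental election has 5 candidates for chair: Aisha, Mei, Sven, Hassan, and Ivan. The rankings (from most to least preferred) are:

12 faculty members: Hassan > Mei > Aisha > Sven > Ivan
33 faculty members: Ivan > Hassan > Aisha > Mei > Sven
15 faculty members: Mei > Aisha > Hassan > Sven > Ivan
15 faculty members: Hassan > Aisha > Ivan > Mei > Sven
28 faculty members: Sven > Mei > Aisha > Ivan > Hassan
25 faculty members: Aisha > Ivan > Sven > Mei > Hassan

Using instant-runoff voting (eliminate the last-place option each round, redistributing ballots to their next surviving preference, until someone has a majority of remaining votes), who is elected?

Aisha

Round 1: Aisha 25, Mei 15, Sven 28, Hassan 27, Ivan 33. Eliminate Mei.
Round 2: Aisha 40, Sven 28, Hassan 27, Ivan 33. Eliminate Hassan.
Round 3: Aisha 67, Sven 28, Ivan 33. Aisha has a majority.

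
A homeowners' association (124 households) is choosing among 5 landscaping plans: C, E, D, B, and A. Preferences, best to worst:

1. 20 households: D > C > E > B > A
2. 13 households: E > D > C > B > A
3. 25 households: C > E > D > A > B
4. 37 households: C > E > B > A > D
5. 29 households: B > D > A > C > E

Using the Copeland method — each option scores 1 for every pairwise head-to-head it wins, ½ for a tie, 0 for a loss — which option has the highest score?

C: beats E, B, and A; ties D → score 3.5.
E: beats D, B, and A; loses to C → score 3.
D: beats A; ties C; loses to E and B → score 1.5.
B: beats D and A; loses to C and E → score 2.
A: loses to C, E, D, and B → score 0.
C has the best pairwise record.

C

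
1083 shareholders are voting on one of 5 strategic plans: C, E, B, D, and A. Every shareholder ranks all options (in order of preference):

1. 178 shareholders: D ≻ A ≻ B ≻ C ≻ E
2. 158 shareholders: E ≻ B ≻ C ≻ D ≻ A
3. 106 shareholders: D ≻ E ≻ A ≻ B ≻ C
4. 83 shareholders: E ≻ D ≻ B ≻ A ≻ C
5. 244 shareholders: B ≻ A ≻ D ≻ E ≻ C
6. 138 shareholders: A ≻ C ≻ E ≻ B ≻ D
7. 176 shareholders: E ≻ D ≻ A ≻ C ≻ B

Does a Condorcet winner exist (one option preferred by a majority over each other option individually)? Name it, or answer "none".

none

Checking pairwise contests:
E beats C 767–316.
A beats E 560–523.
E beats B 661–422.
E beats D 555–528.
D beats A 701–382.
Every option loses at least one head-to-head, so there is no Condorcet winner.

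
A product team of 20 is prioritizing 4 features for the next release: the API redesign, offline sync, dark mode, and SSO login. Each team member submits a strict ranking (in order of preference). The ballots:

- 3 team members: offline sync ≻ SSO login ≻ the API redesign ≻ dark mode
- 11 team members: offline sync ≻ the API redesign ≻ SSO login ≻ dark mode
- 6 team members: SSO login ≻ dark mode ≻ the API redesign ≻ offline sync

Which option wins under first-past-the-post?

offline sync

First-place votes: the API redesign 0, offline sync 14, dark mode 0, SSO login 6.
offline sync has the most first-place votes.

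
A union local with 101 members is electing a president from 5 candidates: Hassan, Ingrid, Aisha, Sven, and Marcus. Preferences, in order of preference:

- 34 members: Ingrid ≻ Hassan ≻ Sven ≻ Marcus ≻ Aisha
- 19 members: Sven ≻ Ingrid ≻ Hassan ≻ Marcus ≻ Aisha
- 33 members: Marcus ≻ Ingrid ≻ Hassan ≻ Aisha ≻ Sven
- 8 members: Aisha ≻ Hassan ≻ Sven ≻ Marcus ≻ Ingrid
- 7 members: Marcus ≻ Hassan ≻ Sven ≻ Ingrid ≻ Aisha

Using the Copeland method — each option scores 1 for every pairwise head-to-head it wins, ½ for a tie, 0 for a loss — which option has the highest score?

Ingrid

Hassan: beats Aisha, Sven, and Marcus; loses to Ingrid → score 3.
Ingrid: beats Hassan, Aisha, Sven, and Marcus → score 4.
Aisha: loses to Hassan, Ingrid, Sven, and Marcus → score 0.
Sven: beats Aisha and Marcus; loses to Hassan and Ingrid → score 2.
Marcus: beats Aisha; loses to Hassan, Ingrid, and Sven → score 1.
Ingrid has the best pairwise record.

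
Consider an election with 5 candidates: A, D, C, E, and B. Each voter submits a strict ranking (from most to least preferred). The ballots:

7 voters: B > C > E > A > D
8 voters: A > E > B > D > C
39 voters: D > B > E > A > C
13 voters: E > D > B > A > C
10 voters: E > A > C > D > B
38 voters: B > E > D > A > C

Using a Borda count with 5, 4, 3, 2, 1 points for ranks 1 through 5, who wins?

A: 7·2 + 8·5 + 39·2 + 13·2 + 10·4 + 38·2 = 274
D: 7·1 + 8·2 + 39·5 + 13·4 + 10·2 + 38·3 = 404
C: 7·4 + 8·1 + 39·1 + 13·1 + 10·3 + 38·1 = 156
E: 7·3 + 8·4 + 39·3 + 13·5 + 10·5 + 38·4 = 437
B: 7·5 + 8·3 + 39·4 + 13·3 + 10·1 + 38·5 = 454
B has the highest Borda score (454).

B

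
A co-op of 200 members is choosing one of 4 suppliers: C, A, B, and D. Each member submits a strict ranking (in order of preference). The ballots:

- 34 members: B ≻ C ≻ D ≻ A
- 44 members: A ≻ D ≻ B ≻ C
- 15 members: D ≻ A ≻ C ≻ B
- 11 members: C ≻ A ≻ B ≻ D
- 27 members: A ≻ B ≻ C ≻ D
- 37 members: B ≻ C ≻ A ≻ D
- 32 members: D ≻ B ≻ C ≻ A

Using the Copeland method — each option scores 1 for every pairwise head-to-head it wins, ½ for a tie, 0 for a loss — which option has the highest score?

C: beats A and D; loses to B → score 2.
A: beats D; loses to C and B → score 1.
B: beats C, A, and D → score 3.
D: loses to C, A, and B → score 0.
B has the best pairwise record.

B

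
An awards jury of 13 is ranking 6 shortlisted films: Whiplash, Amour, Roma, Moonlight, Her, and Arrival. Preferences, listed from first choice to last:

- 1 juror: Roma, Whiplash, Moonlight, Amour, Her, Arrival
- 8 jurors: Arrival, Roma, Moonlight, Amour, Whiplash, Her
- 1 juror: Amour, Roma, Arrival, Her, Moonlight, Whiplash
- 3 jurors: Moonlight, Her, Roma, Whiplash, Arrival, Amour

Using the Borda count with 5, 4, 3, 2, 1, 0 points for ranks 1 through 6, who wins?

Whiplash: 1·4 + 8·1 + 1·0 + 3·2 = 18
Amour: 1·2 + 8·2 + 1·5 + 3·0 = 23
Roma: 1·5 + 8·4 + 1·4 + 3·3 = 50
Moonlight: 1·3 + 8·3 + 1·1 + 3·5 = 43
Her: 1·1 + 8·0 + 1·2 + 3·4 = 15
Arrival: 1·0 + 8·5 + 1·3 + 3·1 = 46
Roma has the highest Borda score (50).

Roma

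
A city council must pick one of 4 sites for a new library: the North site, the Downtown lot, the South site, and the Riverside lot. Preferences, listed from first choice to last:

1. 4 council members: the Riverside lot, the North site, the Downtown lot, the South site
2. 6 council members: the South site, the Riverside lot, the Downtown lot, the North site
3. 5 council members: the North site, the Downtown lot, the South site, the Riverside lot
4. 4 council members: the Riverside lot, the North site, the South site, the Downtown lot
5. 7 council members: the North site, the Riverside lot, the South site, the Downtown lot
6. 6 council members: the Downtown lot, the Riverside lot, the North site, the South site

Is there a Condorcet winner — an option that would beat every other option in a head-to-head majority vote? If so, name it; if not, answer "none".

the Riverside lot vs the North site: 20–12 for the Riverside lot.
the Riverside lot vs the Downtown lot: 21–11 for the Riverside lot.
the Riverside lot vs the South site: 21–11 for the Riverside lot.
the Riverside lot beats every other option head-to-head.

the Riverside lot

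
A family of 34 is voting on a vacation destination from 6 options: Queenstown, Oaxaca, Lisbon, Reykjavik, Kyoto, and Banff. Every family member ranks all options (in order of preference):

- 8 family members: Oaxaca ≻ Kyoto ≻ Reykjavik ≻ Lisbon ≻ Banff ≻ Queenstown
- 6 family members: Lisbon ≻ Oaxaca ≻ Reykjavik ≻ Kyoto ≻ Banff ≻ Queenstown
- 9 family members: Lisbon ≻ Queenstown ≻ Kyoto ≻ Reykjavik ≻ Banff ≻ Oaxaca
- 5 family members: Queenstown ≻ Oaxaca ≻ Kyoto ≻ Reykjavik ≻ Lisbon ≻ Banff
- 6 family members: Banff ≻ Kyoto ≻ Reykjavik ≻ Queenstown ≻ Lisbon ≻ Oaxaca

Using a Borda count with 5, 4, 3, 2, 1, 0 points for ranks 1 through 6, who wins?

Kyoto

Queenstown: 8·0 + 6·0 + 9·4 + 5·5 + 6·2 = 73
Oaxaca: 8·5 + 6·4 + 9·0 + 5·4 + 6·0 = 84
Lisbon: 8·2 + 6·5 + 9·5 + 5·1 + 6·1 = 102
Reykjavik: 8·3 + 6·3 + 9·2 + 5·2 + 6·3 = 88
Kyoto: 8·4 + 6·2 + 9·3 + 5·3 + 6·4 = 110
Banff: 8·1 + 6·1 + 9·1 + 5·0 + 6·5 = 53
Kyoto has the highest Borda score (110).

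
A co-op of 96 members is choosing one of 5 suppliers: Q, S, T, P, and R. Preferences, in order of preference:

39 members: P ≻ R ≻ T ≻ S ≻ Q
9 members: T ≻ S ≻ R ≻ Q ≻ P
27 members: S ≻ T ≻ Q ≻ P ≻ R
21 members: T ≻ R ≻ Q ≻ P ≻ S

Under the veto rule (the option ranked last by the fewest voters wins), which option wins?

Last-place votes: Q 39, S 21, T 0, P 9, R 27.
T is ranked last by the fewest voters, so T wins.

T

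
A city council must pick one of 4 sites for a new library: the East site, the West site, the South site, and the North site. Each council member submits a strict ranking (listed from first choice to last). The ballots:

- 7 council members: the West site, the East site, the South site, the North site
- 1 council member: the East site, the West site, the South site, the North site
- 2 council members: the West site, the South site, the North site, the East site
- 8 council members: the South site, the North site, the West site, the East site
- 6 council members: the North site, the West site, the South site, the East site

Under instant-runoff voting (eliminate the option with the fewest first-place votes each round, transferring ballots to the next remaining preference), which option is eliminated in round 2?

Round 1: the East site 1, the West site 9, the South site 8, the North site 6. Eliminate the East site.
Round 2: the West site 10, the South site 8, the North site 6. Eliminate the North site.

the North site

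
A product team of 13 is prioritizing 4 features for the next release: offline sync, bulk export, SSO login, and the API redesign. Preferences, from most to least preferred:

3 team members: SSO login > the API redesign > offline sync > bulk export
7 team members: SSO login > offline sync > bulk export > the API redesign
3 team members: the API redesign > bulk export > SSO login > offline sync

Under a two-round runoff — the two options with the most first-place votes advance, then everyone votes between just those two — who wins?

SSO login

Round 1 first-place votes: offline sync 0, bulk export 0, SSO login 10, the API redesign 3.
SSO login and the API redesign advance.
Runoff: SSO login is preferred to the API redesign by 10 voters; the API redesign by 3.
SSO login wins the runoff.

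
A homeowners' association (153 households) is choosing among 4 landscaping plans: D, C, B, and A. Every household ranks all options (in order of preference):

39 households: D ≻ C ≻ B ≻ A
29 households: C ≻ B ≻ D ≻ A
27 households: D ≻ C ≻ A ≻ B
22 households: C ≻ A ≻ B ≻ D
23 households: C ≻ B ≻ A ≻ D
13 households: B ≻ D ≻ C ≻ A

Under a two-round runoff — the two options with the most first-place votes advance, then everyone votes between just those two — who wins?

Round 1 first-place votes: D 66, C 74, B 13, A 0.
C and D advance.
Runoff: C is preferred to D by 74 voters; D by 79.
D wins the runoff.

D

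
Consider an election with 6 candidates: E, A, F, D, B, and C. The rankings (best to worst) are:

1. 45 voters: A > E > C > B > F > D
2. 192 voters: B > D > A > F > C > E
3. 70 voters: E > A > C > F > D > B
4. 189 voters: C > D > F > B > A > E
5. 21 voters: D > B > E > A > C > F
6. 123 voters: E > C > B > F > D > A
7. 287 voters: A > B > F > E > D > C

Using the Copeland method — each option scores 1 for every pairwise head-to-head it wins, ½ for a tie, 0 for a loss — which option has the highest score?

B

E: beats D and C; loses to A, F, and B → score 2.
A: beats E, F, and C; loses to D and B → score 3.
F: beats E, D, and C; loses to A and B → score 3.
D: beats A and C; loses to E, F, and B → score 2.
B: beats E, A, F, D, and C → score 5.
C: loses to E, A, F, D, and B → score 0.
B has the best pairwise record.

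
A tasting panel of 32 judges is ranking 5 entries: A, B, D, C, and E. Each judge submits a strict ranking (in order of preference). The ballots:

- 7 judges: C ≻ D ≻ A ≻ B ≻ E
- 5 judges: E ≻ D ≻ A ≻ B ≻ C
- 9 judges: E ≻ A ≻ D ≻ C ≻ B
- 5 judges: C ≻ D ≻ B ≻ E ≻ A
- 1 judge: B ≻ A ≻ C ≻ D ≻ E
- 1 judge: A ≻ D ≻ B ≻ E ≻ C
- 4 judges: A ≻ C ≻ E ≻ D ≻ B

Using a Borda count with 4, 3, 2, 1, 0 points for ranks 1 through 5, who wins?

D

A: 7·2 + 5·2 + 9·3 + 5·0 + 1·3 + 1·4 + 4·4 = 74
B: 7·1 + 5·1 + 9·0 + 5·2 + 1·4 + 1·2 + 4·0 = 28
D: 7·3 + 5·3 + 9·2 + 5·3 + 1·1 + 1·3 + 4·1 = 77
C: 7·4 + 5·0 + 9·1 + 5·4 + 1·2 + 1·0 + 4·3 = 71
E: 7·0 + 5·4 + 9·4 + 5·1 + 1·0 + 1·1 + 4·2 = 70
D has the highest Borda score (77).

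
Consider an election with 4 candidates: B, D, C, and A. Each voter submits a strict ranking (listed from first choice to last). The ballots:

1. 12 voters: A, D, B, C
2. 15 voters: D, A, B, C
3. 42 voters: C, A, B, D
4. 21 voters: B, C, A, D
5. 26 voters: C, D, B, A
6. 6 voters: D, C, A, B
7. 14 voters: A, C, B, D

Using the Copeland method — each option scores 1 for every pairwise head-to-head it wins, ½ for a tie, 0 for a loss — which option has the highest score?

B: beats D; loses to C and A → score 1.
D: loses to B, C, and A → score 0.
C: beats B, D, and A → score 3.
A: beats B and D; loses to C → score 2.
C has the best pairwise record.

C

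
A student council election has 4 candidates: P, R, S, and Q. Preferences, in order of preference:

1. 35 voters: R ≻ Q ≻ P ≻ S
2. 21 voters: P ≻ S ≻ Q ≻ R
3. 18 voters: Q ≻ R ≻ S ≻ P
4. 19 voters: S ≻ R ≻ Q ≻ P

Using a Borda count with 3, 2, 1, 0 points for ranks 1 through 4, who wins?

P: 35·1 + 21·3 + 18·0 + 19·0 = 98
R: 35·3 + 21·0 + 18·2 + 19·2 = 179
S: 35·0 + 21·2 + 18·1 + 19·3 = 117
Q: 35·2 + 21·1 + 18·3 + 19·1 = 164
R has the highest Borda score (179).

R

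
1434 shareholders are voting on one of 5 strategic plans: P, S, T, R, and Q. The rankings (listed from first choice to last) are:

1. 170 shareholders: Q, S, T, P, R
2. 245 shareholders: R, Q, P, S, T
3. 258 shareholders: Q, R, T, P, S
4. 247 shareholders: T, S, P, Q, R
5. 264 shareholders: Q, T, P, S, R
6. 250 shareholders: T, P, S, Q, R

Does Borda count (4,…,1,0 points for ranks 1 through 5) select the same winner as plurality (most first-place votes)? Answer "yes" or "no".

Borda — scores: P 2690, S 2260, T 3636, R 1754, Q 4000. Winner: Q.
Plurality — first-place votes: P 0, S 0, T 497, R 245, Q 692. Winner: Q.
The two methods agree.

yes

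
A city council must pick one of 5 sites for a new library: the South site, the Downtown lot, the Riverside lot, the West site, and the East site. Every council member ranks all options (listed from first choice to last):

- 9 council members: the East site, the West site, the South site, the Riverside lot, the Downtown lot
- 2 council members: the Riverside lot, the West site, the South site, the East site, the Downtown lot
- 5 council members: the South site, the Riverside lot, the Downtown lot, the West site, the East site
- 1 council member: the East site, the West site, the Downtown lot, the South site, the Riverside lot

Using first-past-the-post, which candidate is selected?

the East site

First-place votes: the South site 5, the Downtown lot 0, the Riverside lot 2, the West site 0, the East site 10.
the East site has the most first-place votes.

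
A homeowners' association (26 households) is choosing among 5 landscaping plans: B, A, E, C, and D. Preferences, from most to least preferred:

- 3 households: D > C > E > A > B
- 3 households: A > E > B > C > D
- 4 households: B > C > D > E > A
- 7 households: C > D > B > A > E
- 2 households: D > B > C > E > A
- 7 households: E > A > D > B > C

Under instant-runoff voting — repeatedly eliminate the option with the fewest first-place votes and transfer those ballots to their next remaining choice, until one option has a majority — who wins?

Round 1: B 4, A 3, E 7, C 7, D 5. Eliminate A.
Round 2: B 4, E 10, C 7, D 5. Eliminate B.
Round 3: E 10, C 11, D 5. Eliminate D.
Round 4: E 10, C 16. C has a majority.

C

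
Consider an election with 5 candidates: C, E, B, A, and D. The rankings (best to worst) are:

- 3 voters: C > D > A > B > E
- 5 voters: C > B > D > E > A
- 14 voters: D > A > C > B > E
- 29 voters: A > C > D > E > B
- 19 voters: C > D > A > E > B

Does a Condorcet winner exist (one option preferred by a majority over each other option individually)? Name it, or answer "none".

Checking pairwise contests:
A beats C 43–27.
C beats E 70–0.
C beats B 70–0.
D beats A 41–29.
C beats D 56–14.
Every option loses at least one head-to-head, so there is no Condorcet winner.

none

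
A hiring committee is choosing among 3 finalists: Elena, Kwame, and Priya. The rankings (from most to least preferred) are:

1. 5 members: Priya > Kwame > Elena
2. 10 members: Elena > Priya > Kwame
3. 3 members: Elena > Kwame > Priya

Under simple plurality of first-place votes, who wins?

First-place votes: Elena 13, Kwame 0, Priya 5.
Elena has the most first-place votes.

Elena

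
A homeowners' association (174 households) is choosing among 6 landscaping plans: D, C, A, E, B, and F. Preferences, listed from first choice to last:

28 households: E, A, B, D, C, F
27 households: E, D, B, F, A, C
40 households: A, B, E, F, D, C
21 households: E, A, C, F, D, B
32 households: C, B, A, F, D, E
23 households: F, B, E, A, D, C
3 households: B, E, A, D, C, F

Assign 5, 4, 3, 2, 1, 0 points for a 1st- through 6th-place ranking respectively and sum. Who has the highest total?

D: 28·2 + 27·4 + 40·1 + 21·1 + 32·1 + 23·1 + 3·2 = 286
C: 28·1 + 27·0 + 40·0 + 21·3 + 32·5 + 23·0 + 3·1 = 254
A: 28·4 + 27·1 + 40·5 + 21·4 + 32·3 + 23·2 + 3·3 = 574
E: 28·5 + 27·5 + 40·3 + 21·5 + 32·0 + 23·3 + 3·4 = 581
B: 28·3 + 27·3 + 40·4 + 21·0 + 32·4 + 23·4 + 3·5 = 560
F: 28·0 + 27·2 + 40·2 + 21·2 + 32·2 + 23·5 + 3·0 = 355
E has the highest Borda score (581).

E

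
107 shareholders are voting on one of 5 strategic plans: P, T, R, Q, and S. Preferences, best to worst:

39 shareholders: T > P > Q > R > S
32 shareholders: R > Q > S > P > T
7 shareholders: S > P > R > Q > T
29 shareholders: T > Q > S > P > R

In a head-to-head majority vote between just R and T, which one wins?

Voters preferring R to T: 39; preferring T to R: 68.
T wins the head-to-head.

T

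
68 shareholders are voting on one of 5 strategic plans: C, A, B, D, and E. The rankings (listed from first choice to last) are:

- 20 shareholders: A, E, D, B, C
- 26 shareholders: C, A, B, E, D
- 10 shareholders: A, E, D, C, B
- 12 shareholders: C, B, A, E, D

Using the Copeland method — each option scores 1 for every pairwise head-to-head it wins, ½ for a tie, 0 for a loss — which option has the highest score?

C

C: beats A, B, D, and E → score 4.
A: beats B, D, and E; loses to C → score 3.
B: beats D and E; loses to C and A → score 2.
D: loses to C, A, B, and E → score 0.
E: beats D; loses to C, A, and B → score 1.
C has the best pairwise record.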